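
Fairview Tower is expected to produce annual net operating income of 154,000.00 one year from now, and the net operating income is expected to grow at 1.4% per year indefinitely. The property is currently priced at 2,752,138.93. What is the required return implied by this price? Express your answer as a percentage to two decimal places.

7.00%

P = D₁/(r − g) ⇒ r = D₁/P + g = 154,000.0000/2,752,138.93 + 0.014 = 0.055956 + 0.014 = 0.069956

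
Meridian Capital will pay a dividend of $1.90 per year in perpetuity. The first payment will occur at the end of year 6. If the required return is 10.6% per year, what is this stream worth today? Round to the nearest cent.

$10.83

Value at end of year 5: C / r = $1.90 / 0.106 = $17.9245
Discount to today: PV = $17.9245 / (1 + 0.106)^5 = $17.9245 / 1.654915 = $10.83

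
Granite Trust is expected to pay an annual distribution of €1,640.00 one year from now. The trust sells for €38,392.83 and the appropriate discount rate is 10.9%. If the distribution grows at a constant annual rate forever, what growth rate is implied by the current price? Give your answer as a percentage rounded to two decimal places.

P = D₁/(r−g) ⇒ g = r − D₁/P = 0.109 − €1,640.00/€38,392.83 = 0.066284

6.63%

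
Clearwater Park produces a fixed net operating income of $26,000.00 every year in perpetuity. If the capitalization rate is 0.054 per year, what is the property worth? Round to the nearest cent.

$481481.48

Level perpetuity: PV = C / r = $26,000.00 / 0.054 = $481,481.48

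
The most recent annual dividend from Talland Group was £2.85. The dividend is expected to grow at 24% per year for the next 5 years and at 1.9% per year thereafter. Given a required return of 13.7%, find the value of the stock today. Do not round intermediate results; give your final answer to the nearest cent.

£56.59

D_1 = 3.53400
D_2 = 4.38216
D_3 = 5.43388
D_4 = 6.73801
D_5 = 8.35513
Terminal value at year 5: TV = D_5×(1+g_2)/(r−g_2) = 8.51388/0.118 = 72.15152
P_0 = D_1/(1+r)^1 + D_2/(1+r)^2 + D_3/(1+r)^3 + D_4/(1+r)^4 + D_5/(1+r)^5 + TV/(1+r)^5
    = 3.10818 + 3.38975 + 3.69682 + 4.03171 + 4.39694 + 37.97022 = 56.59363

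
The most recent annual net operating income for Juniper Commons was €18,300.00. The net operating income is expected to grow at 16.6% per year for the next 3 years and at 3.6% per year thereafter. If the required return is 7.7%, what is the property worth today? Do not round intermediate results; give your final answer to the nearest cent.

D_1 = 21337.80000
D_2 = 24879.87480
D_3 = 29009.93402
Terminal value at year 3: TV = D_3×(1+g_2)/(r−g_2) = 30054.29164/0.041 = 733031.50345
P_0 = D_1/(1+r)^1 + D_2/(1+r)^2 + D_3/(1+r)^3 + TV/(1+r)^3
    = 19812.25627 + 21449.48079 + 23222.00056 + 586780.30671 = 651264.04432

€651264.04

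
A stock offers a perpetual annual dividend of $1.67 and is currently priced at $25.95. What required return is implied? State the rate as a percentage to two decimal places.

6.44%

P = C/r ⇒ r = C/P = $1.67/$25.95 = 0.064355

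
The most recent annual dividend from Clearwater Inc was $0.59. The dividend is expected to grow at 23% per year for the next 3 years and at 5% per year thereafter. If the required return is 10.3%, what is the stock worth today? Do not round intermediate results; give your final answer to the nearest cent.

$18.42

D_1 = 0.72570
D_2 = 0.89261
D_3 = 1.09791
Terminal value at year 3: TV = D_3×(1+g_2)/(r−g_2) = 1.15281/0.053 = 21.75108
P_0 = D_1/(1+r)^1 + D_2/(1+r)^2 + D_3/(1+r)^3 + TV/(1+r)^3
    = 0.65793 + 0.73369 + 0.81816 + 16.20893 = 18.41871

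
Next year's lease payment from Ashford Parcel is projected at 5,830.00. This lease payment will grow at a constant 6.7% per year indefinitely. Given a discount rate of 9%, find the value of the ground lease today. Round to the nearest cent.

Growing perpetuity: P = D₁ / (r − g) = 5,830.0000 / (0.09 − 0.067) = 253,478.26

253478.26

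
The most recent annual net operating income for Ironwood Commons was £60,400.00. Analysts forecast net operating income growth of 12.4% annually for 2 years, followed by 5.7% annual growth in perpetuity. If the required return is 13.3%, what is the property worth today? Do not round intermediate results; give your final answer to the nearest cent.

D_1 = 67889.60000
D_2 = 76307.91040
Terminal value at year 2: TV = D_2×(1+g_2)/(r−g_2) = 80657.46129/0.076 = 1061282.38543
P_0 = D_1/(1+r)^1 + D_2/(1+r)^2 + TV/(1+r)^2
    = 59920.21183 + 59444.23486 + 826744.16111 = 946108.60779

£946108.61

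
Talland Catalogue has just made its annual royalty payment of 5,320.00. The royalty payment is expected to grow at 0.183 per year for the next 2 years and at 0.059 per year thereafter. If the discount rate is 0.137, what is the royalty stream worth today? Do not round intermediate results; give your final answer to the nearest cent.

D_1 = 6293.56000
D_2 = 7445.28148
Terminal value at year 2: TV = D_2×(1+g_2)/(r−g_2) = 7884.55309/0.078 = 101084.01394
P_0 = D_1/(1+r)^1 + D_2/(1+r)^2 + TV/(1+r)^2
    = 5535.23307 + 5759.17390 + 78191.86099 = 89486.26796

89486.27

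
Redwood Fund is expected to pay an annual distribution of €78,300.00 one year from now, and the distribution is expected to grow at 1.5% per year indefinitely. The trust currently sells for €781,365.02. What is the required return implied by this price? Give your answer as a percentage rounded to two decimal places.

P = D₁/(r − g) ⇒ r = D₁/P + g = €78,300.0000/€781,365.02 + 0.015 = 0.100209 + 0.015 = 0.115209

11.52%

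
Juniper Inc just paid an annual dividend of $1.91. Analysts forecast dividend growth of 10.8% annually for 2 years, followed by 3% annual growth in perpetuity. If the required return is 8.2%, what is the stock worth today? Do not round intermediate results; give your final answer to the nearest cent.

$43.63

D_1 = 2.11628
D_2 = 2.34484
Terminal value at year 2: TV = D_2×(1+g_2)/(r−g_2) = 2.41518/0.052 = 46.44583
P_0 = D_1/(1+r)^1 + D_2/(1+r)^2 + TV/(1+r)^2
    = 1.95590 + 2.00290 + 39.67274 = 43.63154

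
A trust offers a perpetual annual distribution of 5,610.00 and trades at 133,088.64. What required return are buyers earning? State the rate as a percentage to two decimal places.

P = C/r ⇒ r = C/P = 5,610.00/133,088.64 = 0.042152

4.22%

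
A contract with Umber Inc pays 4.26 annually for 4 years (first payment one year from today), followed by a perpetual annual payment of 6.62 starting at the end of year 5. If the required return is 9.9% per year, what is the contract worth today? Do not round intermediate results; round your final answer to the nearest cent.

59.37

PV of 4-year annuity: 4.26 × [1 − (1+0.099)^−4] / 0.099 = 13.53291
Perpetuity value at year 4: 6.62 / 0.099 = 66.86869
PV of perpetuity: 66.86869 / (1+0.099)^4 = 45.83867
Total PV = 13.53291 + 45.83867 = 59.37158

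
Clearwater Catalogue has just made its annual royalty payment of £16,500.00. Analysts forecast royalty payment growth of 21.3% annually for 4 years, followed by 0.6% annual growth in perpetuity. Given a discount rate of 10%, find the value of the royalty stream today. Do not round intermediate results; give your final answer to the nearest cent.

D_1 = 20014.50000
D_2 = 24277.58850
D_3 = 29448.71485
D_4 = 35721.29111
Terminal value at year 4: TV = D_4×(1+g_2)/(r−g_2) = 35935.61886/0.094 = 382293.81766
P_0 = D_1/(1+r)^1 + D_2/(1+r)^2 + D_3/(1+r)^3 + D_4/(1+r)^4 + TV/(1+r)^4
    = 18195.00000 + 20064.12273 + 22125.25533 + 24398.12247 + 261111.82137 = 345894.32190

£345894.32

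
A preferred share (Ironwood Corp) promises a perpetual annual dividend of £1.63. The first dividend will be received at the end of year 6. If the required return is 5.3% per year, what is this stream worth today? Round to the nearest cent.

£23.76

Value at end of year 5: C / r = £1.63 / 0.053 = £30.7547
Discount to today: PV = £30.7547 / (1 + 0.053)^5 = £30.7547 / 1.294619 = £23.76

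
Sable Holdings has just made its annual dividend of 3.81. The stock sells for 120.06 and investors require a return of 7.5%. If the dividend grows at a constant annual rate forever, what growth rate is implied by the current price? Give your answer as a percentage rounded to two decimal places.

P = D₀(1+g)/(r−g) ⇒ P(r−g) = D₀(1+g) ⇒ g(P+D₀) = P·r − D₀
g = (P·r − D₀)/(P + D₀) = (120.06×0.075 − 3.81) / (120.06 + 3.81) = 0.041935

4.19%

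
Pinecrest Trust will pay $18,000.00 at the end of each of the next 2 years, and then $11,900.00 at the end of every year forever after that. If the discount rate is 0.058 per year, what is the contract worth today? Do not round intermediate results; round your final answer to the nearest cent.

$216387.53

PV of 2-year annuity: $18,000.00 × [1 − (1+0.058)^−2] / 0.058 = 33093.79255
Perpetuity value at year 2: $11,900.00 / 0.058 = 205172.41379
PV of perpetuity: 205172.41379 / (1+0.058)^2 = 183293.73983
Total PV = 33093.79255 + 183293.73983 = 216387.53238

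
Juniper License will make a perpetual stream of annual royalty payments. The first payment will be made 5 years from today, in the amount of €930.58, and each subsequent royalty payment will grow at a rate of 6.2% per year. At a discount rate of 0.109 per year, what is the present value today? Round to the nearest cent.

Value at end of year 4: C₁ / (r − g) = €930.58 / (0.109 − 0.062) = €19,799.5745
Discount to today: PV = €19,799.5745 / (1 + 0.109)^4 = €19,799.5745 / 1.512607 = €13,089.70

€13089.70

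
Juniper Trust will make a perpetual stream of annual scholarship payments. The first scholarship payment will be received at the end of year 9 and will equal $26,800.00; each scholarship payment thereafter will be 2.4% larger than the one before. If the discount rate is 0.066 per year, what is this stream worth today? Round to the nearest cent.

$382673.04

Value at end of year 8: C₁ / (r − g) = $26,800.00 / (0.066 − 0.024) = $638,095.2381
Discount to today: PV = $638,095.2381 / (1 + 0.066)^8 = $638,095.2381 / 1.667468 = $382,673.04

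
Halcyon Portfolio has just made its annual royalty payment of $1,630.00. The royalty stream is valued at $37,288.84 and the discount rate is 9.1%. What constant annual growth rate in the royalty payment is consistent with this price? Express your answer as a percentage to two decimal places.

P = D₀(1+g)/(r−g) ⇒ P(r−g) = D₀(1+g) ⇒ g(P+D₀) = P·r − D₀
g = (P·r − D₀)/(P + D₀) = ($37,288.84×0.091 − $1,630.00) / ($37,288.84 + $1,630.00) = 0.045307

4.53%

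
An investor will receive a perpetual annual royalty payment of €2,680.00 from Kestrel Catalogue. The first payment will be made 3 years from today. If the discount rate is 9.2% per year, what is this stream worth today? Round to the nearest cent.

Value at end of year 2: C / r = €2,680.00 / 0.092 = €29,130.4348
Discount to today: PV = €29,130.4348 / (1 + 0.092)^2 = €29,130.4348 / 1.192464 = €24,428.78

€24428.78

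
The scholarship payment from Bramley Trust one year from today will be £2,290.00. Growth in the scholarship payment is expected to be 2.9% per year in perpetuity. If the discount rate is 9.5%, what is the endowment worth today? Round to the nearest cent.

£34696.97

Growing perpetuity: P = D₁ / (r − g) = £2,290.0000 / (0.095 − 0.029) = £34,696.97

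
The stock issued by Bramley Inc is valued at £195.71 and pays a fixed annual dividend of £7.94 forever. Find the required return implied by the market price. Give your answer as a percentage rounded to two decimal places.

P = C/r ⇒ r = C/P = £7.94/£195.71 = 0.040570

4.06%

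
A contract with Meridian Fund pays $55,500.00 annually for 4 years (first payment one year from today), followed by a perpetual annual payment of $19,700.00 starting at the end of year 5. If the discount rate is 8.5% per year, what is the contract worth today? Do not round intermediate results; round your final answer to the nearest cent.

$349031.07

PV of 4-year annuity: $55,500.00 × [1 − (1+0.085)^−4] / 0.085 = 181795.61439
Perpetuity value at year 4: $19,700.00 / 0.085 = 231764.70588
PV of perpetuity: 231764.70588 / (1+0.085)^4 = 167235.45177
Total PV = 181795.61439 + 167235.45177 = 349031.06616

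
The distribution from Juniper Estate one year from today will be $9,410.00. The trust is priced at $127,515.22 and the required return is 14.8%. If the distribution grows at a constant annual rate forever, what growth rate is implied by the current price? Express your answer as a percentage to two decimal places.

P = D₁/(r−g) ⇒ g = r − D₁/P = 0.148 − $9,410.00/$127,515.22 = 0.074205

7.42%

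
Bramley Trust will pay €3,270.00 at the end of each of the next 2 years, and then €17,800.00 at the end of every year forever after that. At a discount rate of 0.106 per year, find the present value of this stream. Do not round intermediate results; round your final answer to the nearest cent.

PV of 2-year annuity: €3,270.00 × [1 − (1+0.106)^−2] / 0.106 = 5629.83758
Perpetuity value at year 2: €17,800.00 / 0.106 = 167924.52830
PV of perpetuity: 167924.52830 / (1+0.106)^2 = 137278.92925
Total PV = 5629.83758 + 137278.92925 = 142908.76683

€142908.77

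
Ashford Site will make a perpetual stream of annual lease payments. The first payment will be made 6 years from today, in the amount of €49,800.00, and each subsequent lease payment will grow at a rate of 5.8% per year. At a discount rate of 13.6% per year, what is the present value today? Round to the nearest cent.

Value at end of year 5: C₁ / (r − g) = €49,800.00 / (0.136 − 0.058) = €638,461.5385
Discount to today: PV = €638,461.5385 / (1 + 0.136)^5 = €638,461.5385 / 1.891872 = €337,476.15

€337476.15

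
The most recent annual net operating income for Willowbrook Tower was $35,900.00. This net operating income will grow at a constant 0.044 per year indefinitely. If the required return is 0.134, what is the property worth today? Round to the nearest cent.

D₁ = D₀ × (1 + g) = $35,900.00 × 1.044 = $37,479.6000
Growing perpetuity: P = D₁ / (r − g) = $37,479.6000 / (0.134 − 0.044) = $416,440.00

$416440.00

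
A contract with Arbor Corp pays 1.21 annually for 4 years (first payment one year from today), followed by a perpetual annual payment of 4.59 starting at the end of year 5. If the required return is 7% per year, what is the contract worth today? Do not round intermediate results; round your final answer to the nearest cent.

PV of 4-year annuity: 1.21 × [1 − (1+0.07)^−4] / 0.07 = 4.09853
Perpetuity value at year 4: 4.59 / 0.07 = 65.57143
PV of perpetuity: 65.57143 / (1+0.07)^4 = 50.02413
Total PV = 4.09853 + 50.02413 = 54.12265

54.12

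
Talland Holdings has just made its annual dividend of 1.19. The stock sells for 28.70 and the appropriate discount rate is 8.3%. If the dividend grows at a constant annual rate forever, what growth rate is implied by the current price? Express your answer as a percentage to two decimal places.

P = D₀(1+g)/(r−g) ⇒ P(r−g) = D₀(1+g) ⇒ g(P+D₀) = P·r − D₀
g = (P·r − D₀)/(P + D₀) = (28.70×0.083 − 1.19) / (28.70 + 1.19) = 0.039883

3.99%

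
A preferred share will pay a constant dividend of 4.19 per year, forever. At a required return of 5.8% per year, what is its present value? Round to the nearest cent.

72.24

Level perpetuity: PV = C / r = 4.19 / 0.058 = 72.24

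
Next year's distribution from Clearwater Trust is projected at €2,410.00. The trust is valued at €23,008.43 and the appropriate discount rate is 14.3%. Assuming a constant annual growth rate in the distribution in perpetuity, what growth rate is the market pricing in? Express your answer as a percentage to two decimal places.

P = D₁/(r−g) ⇒ g = r − D₁/P = 0.143 − €2,410.00/€23,008.43 = 0.038256

3.83%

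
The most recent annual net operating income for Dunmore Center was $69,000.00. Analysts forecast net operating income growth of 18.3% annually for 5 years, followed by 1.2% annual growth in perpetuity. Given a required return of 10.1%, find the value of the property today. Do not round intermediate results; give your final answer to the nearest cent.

$1553818.51

D_1 = 81627.00000
D_2 = 96564.74100
D_3 = 114236.08860
D_4 = 135141.29282
D_5 = 159872.14940
Terminal value at year 5: TV = D_5×(1+g_2)/(r−g_2) = 161790.61520/0.089 = 1817872.08085
P_0 = D_1/(1+r)^1 + D_2/(1+r)^2 + D_3/(1+r)^3 + D_4/(1+r)^4 + D_5/(1+r)^5 + TV/(1+r)^5
    = 74138.96458 + 79660.66766 + 85593.61475 + 91968.43438 + 98818.03621 + 1123638.79381 = 1553818.51140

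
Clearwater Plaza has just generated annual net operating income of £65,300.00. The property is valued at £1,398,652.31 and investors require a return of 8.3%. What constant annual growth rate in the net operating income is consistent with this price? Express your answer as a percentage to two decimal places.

3.47%

P = D₀(1+g)/(r−g) ⇒ P(r−g) = D₀(1+g) ⇒ g(P+D₀) = P·r − D₀
g = (P·r − D₀)/(P + D₀) = (£1,398,652.31×0.083 − £65,300.00) / (£1,398,652.31 + £65,300.00) = 0.034692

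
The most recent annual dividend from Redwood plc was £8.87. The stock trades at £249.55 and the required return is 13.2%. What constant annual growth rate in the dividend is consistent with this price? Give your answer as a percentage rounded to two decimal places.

P = D₀(1+g)/(r−g) ⇒ P(r−g) = D₀(1+g) ⇒ g(P+D₀) = P·r − D₀
g = (P·r − D₀)/(P + D₀) = (£249.55×0.132 − £8.87) / (£249.55 + £8.87) = 0.093145

9.31%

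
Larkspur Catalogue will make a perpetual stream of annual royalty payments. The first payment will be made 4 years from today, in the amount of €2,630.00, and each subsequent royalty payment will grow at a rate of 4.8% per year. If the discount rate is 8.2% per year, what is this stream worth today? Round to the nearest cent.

Value at end of year 3: C₁ / (r − g) = €2,630.00 / (0.082 − 0.048) = €77,352.9412
Discount to today: PV = €77,352.9412 / (1 + 0.082)^3 = €77,352.9412 / 1.266723 = €61,065.38

€61065.38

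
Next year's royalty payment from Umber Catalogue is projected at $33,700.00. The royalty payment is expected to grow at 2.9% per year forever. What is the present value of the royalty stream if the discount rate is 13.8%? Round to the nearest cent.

$309174.31

Growing perpetuity: P = D₁ / (r − g) = $33,700.0000 / (0.138 − 0.029) = $309,174.31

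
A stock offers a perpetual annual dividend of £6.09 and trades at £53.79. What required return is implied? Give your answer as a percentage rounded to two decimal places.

11.32%

P = C/r ⇒ r = C/P = £6.09/£53.79 = 0.113218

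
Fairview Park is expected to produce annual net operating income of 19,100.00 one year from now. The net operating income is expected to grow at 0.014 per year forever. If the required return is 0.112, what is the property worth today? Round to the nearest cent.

194897.96

Growing perpetuity: P = D₁ / (r − g) = 19,100.0000 / (0.112 − 0.014) = 194,897.96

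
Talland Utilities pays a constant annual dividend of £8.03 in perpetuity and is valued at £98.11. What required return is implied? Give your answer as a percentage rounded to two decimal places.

P = C/r ⇒ r = C/P = £8.03/£98.11 = 0.081847

8.18%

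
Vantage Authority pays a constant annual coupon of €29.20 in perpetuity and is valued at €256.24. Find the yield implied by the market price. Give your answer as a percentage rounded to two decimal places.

P = C/r ⇒ r = C/P = €29.20/€256.24 = 0.113956

11.40%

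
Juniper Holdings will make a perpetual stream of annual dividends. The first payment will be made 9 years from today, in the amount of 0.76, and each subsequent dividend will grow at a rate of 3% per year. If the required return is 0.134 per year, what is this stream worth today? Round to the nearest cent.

Value at end of year 8: C₁ / (r − g) = 0.76 / (0.134 − 0.03) = 7.3077
Discount to today: PV = 7.3077 / (1 + 0.134)^8 = 7.3077 / 2.734667 = 2.67

2.67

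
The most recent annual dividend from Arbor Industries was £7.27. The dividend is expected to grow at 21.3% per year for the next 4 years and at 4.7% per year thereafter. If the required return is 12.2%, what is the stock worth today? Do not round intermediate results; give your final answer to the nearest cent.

D_1 = 8.81851
D_2 = 10.69685
D_3 = 12.97528
D_4 = 15.73902
Terminal value at year 4: TV = D_4×(1+g_2)/(r−g_2) = 16.47875/0.075 = 219.71668
P_0 = D_1/(1+r)^1 + D_2/(1+r)^2 + D_3/(1+r)^3 + D_4/(1+r)^4 + TV/(1+r)^4
    = 7.85963 + 8.49709 + 9.18625 + 9.93130 + 138.64098 = 174.11525

£174.12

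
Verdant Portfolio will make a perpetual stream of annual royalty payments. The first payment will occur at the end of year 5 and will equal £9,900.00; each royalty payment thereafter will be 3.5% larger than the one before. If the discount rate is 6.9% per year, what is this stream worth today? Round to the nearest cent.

Value at end of year 4: C₁ / (r − g) = £9,900.00 / (0.069 − 0.035) = £291,176.4706
Discount to today: PV = £291,176.4706 / (1 + 0.069)^4 = £291,176.4706 / 1.305903 = £222,969.50

£222969.50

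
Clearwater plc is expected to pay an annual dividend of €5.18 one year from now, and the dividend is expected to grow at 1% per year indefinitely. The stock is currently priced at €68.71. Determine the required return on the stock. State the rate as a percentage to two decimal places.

8.54%

P = D₁/(r − g) ⇒ r = D₁/P + g = €5.1800/€68.71 + 0.01 = 0.075389 + 0.01 = 0.085389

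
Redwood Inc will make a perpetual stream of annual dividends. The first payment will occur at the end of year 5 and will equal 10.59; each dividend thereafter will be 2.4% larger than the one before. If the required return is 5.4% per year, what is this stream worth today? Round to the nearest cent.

Value at end of year 4: C₁ / (r − g) = 10.59 / (0.054 − 0.024) = 353.0000
Discount to today: PV = 353.0000 / (1 + 0.054)^4 = 353.0000 / 1.234134 = 286.03

286.03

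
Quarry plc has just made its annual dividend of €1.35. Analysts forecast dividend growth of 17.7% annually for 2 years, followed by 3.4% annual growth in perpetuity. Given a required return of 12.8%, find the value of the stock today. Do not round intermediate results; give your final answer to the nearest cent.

€19.05

D_1 = 1.58895
D_2 = 1.87019
Terminal value at year 2: TV = D_2×(1+g_2)/(r−g_2) = 1.93378/0.094 = 20.57214
P_0 = D_1/(1+r)^1 + D_2/(1+r)^2 + TV/(1+r)^2
    = 1.40864 + 1.46983 + 16.16818 = 19.04666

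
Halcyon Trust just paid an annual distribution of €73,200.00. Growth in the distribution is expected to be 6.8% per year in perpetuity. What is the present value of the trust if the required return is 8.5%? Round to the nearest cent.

D₁ = D₀ × (1 + g) = €73,200.00 × 1.068 = €78,177.6000
Growing perpetuity: P = D₁ / (r − g) = €78,177.6000 / (0.085 − 0.068) = €4,598,682.35

€4598682.35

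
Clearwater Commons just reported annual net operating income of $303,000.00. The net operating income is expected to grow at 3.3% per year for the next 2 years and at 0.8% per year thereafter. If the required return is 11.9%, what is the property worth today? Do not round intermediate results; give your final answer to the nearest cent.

D_1 = 312999.00000
D_2 = 323327.96700
Terminal value at year 2: TV = D_2×(1+g_2)/(r−g_2) = 325914.59074/0.111 = 2936167.48411
P_0 = D_1/(1+r)^1 + D_2/(1+r)^2 + TV/(1+r)^2
    = 279713.13673 + 258215.96983 + 2344880.15847 = 2882809.26503

$2882809.27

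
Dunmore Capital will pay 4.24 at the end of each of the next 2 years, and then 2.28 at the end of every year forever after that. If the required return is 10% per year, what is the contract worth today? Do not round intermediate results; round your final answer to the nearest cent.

PV of 2-year annuity: 4.24 × [1 − (1+0.1)^−2] / 0.1 = 7.35868
Perpetuity value at year 2: 2.28 / 0.1 = 22.80000
PV of perpetuity: 22.80000 / (1+0.1)^2 = 18.84298
Total PV = 7.35868 + 18.84298 = 26.20165

26.20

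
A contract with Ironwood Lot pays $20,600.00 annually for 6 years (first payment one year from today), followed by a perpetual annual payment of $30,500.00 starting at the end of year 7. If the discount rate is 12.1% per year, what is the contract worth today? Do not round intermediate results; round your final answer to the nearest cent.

$211478.20

PV of 6-year annuity: $20,600.00 × [1 − (1+0.121)^−6] / 0.121 = 84455.66084
Perpetuity value at year 6: $30,500.00 / 0.121 = 252066.11570
PV of perpetuity: 252066.11570 / (1+0.121)^6 = 127022.54018
Total PV = 84455.66084 + 127022.54018 = 211478.20103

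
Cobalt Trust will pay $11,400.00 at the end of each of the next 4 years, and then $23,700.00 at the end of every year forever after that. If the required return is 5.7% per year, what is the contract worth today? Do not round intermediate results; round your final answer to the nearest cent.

$372874.25

PV of 4-year annuity: $11,400.00 × [1 − (1+0.057)^−4] / 0.057 = 39775.08626
Perpetuity value at year 4: $23,700.00 / 0.057 = 415789.47368
PV of perpetuity: 415789.47368 / (1+0.057)^4 = 333099.16277
Total PV = 39775.08626 + 333099.16277 = 372874.24903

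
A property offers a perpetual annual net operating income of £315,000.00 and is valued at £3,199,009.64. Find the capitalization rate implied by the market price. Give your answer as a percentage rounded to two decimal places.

9.85%

P = C/r ⇒ r = C/P = £315,000.00/£3,199,009.64 = 0.098468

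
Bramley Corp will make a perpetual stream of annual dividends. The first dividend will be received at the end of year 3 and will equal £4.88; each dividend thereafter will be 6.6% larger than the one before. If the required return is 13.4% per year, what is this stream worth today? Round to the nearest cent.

£55.81

Value at end of year 2: C₁ / (r − g) = £4.88 / (0.134 − 0.066) = £71.7647
Discount to today: PV = £71.7647 / (1 + 0.134)^2 = £71.7647 / 1.285956 = £55.81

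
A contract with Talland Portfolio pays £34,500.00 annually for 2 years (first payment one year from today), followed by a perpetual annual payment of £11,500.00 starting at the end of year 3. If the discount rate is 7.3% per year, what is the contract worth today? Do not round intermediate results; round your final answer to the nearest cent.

£198946.39

PV of 2-year annuity: £34,500.00 × [1 − (1+0.073)^−2] / 0.073 = 62118.21295
Perpetuity value at year 2: £11,500.00 / 0.073 = 157534.24658
PV of perpetuity: 157534.24658 / (1+0.073)^2 = 136828.17559
Total PV = 62118.21295 + 136828.17559 = 198946.38854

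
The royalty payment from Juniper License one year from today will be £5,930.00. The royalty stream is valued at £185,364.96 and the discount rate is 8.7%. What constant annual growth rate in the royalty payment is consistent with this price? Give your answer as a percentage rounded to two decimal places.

P = D₁/(r−g) ⇒ g = r − D₁/P = 0.087 − £5,930.00/£185,364.96 = 0.055009

5.50%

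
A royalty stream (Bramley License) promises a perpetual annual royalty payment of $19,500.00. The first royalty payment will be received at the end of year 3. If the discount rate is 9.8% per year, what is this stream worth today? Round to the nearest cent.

Value at end of year 2: C / r = $19,500.00 / 0.098 = $198,979.5918
Discount to today: PV = $198,979.5918 / (1 + 0.098)^2 = $198,979.5918 / 1.205604 = $165,045.56

$165045.56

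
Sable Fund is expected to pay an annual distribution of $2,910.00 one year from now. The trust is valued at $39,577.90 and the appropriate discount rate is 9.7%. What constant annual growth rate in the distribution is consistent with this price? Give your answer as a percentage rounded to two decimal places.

P = D₁/(r−g) ⇒ g = r − D₁/P = 0.097 − $2,910.00/$39,577.90 = 0.023474

2.35%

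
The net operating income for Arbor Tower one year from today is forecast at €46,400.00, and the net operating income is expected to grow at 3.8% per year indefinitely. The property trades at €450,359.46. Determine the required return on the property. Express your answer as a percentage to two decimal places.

14.10%

P = D₁/(r − g) ⇒ r = D₁/P + g = €46,400.0000/€450,359.46 + 0.038 = 0.103029 + 0.038 = 0.141029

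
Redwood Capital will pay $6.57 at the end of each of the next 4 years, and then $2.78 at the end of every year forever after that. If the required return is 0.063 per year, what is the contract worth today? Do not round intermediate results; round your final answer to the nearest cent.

$57.17

PV of 4-year annuity: $6.57 × [1 − (1+0.063)^−4] / 0.063 = 22.61022
Perpetuity value at year 4: $2.78 / 0.063 = 44.12698
PV of perpetuity: 44.12698 / (1+0.063)^4 = 34.55980
Total PV = 22.61022 + 34.55980 = 57.17002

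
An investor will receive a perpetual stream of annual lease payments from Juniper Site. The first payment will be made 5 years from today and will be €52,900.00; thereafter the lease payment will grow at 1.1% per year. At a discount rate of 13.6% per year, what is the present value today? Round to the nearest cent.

€254116.19

Value at end of year 4: C₁ / (r − g) = €52,900.00 / (0.136 − 0.011) = €423,200.0000
Discount to today: PV = €423,200.0000 / (1 + 0.136)^4 = €423,200.0000 / 1.665380 = €254,116.19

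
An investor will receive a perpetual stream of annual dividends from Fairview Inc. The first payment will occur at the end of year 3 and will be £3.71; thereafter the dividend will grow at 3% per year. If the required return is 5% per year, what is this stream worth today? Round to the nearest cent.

Value at end of year 2: C₁ / (r − g) = £3.71 / (0.05 − 0.03) = £185.5000
Discount to today: PV = £185.5000 / (1 + 0.05)^2 = £185.5000 / 1.102500 = £168.25

£168.25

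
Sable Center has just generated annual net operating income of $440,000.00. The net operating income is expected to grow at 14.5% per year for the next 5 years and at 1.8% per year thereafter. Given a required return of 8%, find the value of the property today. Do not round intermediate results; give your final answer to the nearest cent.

$12307052.30

D_1 = 503800.00000
D_2 = 576851.00000
D_3 = 660494.39500
D_4 = 756266.08228
D_5 = 865924.66420
Terminal value at year 5: TV = D_5×(1+g_2)/(r−g_2) = 881511.30816/0.062 = 14217924.32517
P_0 = D_1/(1+r)^1 + D_2/(1+r)^2 + D_3/(1+r)^3 + D_4/(1+r)^4 + D_5/(1+r)^5 + TV/(1+r)^5
    = 466481.48148 + 494556.75583 + 524321.74576 + 555878.14713 + 589333.77635 + 9676480.39241 = 12307052.29897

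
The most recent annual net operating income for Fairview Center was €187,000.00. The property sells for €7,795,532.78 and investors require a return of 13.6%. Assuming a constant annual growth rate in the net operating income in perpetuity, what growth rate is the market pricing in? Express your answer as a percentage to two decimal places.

P = D₀(1+g)/(r−g) ⇒ P(r−g) = D₀(1+g) ⇒ g(P+D₀) = P·r − D₀
g = (P·r − D₀)/(P + D₀) = (€7,795,532.78×0.136 − €187,000.00) / (€7,795,532.78 + €187,000.00) = 0.109388

10.94%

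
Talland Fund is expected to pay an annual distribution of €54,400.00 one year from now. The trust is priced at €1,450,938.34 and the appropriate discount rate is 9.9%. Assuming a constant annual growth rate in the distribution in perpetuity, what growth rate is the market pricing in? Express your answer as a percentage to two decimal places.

P = D₁/(r−g) ⇒ g = r − D₁/P = 0.099 − €54,400.00/€1,450,938.34 = 0.061507

6.15%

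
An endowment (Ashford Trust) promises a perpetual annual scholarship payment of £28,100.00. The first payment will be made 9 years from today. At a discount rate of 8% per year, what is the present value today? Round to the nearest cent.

Value at end of year 8: C / r = £28,100.00 / 0.08 = £351,250.0000
Discount to today: PV = £351,250.0000 / (1 + 0.08)^8 = £351,250.0000 / 1.850930 = £189,769.45

£189769.45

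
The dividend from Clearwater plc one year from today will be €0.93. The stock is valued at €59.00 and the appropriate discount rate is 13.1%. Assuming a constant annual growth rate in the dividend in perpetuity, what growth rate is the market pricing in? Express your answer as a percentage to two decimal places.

11.52%

P = D₁/(r−g) ⇒ g = r − D₁/P = 0.131 − €0.93/€59.00 = 0.115237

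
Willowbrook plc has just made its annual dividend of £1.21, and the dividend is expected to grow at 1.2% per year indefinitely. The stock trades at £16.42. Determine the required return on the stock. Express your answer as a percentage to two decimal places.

D₁ = £1.21 × 1.012 = £1.2245
P = D₁/(r − g) ⇒ r = D₁/P + g = £1.2245/£16.42 + 0.012 = 0.074575 + 0.012 = 0.086575

8.66%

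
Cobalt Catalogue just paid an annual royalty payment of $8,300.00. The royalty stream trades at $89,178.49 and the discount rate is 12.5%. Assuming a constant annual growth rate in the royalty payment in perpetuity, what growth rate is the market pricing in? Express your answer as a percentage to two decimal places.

P = D₀(1+g)/(r−g) ⇒ P(r−g) = D₀(1+g) ⇒ g(P+D₀) = P·r − D₀
g = (P·r − D₀)/(P + D₀) = ($89,178.49×0.125 − $8,300.00) / ($89,178.49 + $8,300.00) = 0.029210

2.92%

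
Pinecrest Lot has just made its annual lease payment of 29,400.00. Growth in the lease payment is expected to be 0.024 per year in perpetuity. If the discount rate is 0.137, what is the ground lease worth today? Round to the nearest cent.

266421.24

D₁ = D₀ × (1 + g) = 29,400.00 × 1.024 = 30,105.6000
Growing perpetuity: P = D₁ / (r − g) = 30,105.6000 / (0.137 − 0.024) = 266,421.24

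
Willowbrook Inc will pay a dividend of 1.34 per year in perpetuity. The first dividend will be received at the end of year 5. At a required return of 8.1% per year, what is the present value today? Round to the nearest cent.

12.11

Value at end of year 4: C / r = 1.34 / 0.081 = 16.5432
Discount to today: PV = 16.5432 / (1 + 0.081)^4 = 16.5432 / 1.365535 = 12.11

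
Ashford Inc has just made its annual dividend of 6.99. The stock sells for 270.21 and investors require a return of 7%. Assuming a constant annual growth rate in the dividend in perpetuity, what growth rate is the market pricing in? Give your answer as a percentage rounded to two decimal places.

P = D₀(1+g)/(r−g) ⇒ P(r−g) = D₀(1+g) ⇒ g(P+D₀) = P·r − D₀
g = (P·r − D₀)/(P + D₀) = (270.21×0.07 − 6.99) / (270.21 + 6.99) = 0.043018

4.30%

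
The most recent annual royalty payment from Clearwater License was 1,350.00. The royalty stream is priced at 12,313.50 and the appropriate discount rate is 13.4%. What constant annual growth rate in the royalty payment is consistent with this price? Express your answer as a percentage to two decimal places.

P = D₀(1+g)/(r−g) ⇒ P(r−g) = D₀(1+g) ⇒ g(P+D₀) = P·r − D₀
g = (P·r − D₀)/(P + D₀) = (12,313.50×0.134 − 1,350.00) / (12,313.50 + 1,350.00) = 0.021957

2.20%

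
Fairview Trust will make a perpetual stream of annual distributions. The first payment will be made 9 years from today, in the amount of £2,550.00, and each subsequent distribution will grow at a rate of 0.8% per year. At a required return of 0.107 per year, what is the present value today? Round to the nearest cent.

£11421.52

Value at end of year 8: C₁ / (r − g) = £2,550.00 / (0.107 − 0.008) = £25,757.5758
Discount to today: PV = £25,757.5758 / (1 + 0.107)^8 = £25,757.5758 / 2.255179 = £11,421.52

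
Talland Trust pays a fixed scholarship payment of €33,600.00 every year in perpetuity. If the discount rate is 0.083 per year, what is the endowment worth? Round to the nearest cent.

€404819.28

Level perpetuity: PV = C / r = €33,600.00 / 0.083 = €404,819.28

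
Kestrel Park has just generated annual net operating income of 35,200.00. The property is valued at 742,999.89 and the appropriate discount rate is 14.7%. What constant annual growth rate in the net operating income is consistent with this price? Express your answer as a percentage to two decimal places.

P = D₀(1+g)/(r−g) ⇒ P(r−g) = D₀(1+g) ⇒ g(P+D₀) = P·r − D₀
g = (P·r − D₀)/(P + D₀) = (742,999.89×0.147 − 35,200.00) / (742,999.89 + 35,200.00) = 0.095118

9.51%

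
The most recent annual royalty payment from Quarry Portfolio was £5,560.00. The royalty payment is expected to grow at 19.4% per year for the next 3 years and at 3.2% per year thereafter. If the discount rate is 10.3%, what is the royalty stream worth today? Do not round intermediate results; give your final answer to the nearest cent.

£122100.64

D_1 = 6638.64000
D_2 = 7926.53616
D_3 = 9464.28418
Terminal value at year 3: TV = D_3×(1+g_2)/(r−g_2) = 9767.14127/0.071 = 137565.36998
P_0 = D_1/(1+r)^1 + D_2/(1+r)^2 + D_3/(1+r)^3 + TV/(1+r)^3
    = 6018.71260 + 6515.27003 + 7052.79458 + 102513.85922 = 122100.63644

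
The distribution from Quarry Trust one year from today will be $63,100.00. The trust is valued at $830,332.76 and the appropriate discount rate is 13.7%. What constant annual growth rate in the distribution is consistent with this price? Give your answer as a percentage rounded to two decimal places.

P = D₁/(r−g) ⇒ g = r − D₁/P = 0.137 − $63,100.00/$830,332.76 = 0.061006

6.10%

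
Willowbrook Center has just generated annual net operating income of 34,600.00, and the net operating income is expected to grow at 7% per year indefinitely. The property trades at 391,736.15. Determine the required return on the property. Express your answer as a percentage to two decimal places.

16.45%

D₁ = 34,600.00 × 1.07 = 37,022.0000
P = D₁/(r − g) ⇒ r = D₁/P + g = 37,022.0000/391,736.15 + 0.07 = 0.094507 + 0.07 = 0.164507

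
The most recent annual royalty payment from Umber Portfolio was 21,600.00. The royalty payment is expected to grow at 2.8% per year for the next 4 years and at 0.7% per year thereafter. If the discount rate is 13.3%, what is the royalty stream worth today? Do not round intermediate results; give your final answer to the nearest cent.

D_1 = 22204.80000
D_2 = 22826.53440
D_3 = 23465.67736
D_4 = 24122.71633
Terminal value at year 4: TV = D_4×(1+g_2)/(r−g_2) = 24291.57534/0.126 = 192790.28051
P_0 = D_1/(1+r)^1 + D_2/(1+r)^2 + D_3/(1+r)^3 + D_4/(1+r)^4 + TV/(1+r)^4
    = 19598.23477 + 17781.98177 + 16134.04878 + 14638.83684 + 116994.51348 = 185147.61565

185147.62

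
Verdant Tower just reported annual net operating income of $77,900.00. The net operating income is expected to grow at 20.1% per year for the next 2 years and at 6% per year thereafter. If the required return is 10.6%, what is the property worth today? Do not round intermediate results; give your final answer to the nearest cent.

D_1 = 93557.90000
D_2 = 112363.03790
Terminal value at year 2: TV = D_2×(1+g_2)/(r−g_2) = 119104.82017/0.046 = 2589235.22117
P_0 = D_1/(1+r)^1 + D_2/(1+r)^2 + TV/(1+r)^2
    = 84591.22966 + 91857.20327 + 2116709.46667 = 2293157.89960

$2293157.90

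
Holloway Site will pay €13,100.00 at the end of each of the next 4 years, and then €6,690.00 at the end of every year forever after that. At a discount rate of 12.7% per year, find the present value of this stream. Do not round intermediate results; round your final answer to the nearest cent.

PV of 4-year annuity: €13,100.00 × [1 − (1+0.127)^−4] / 0.127 = 39209.71251
Perpetuity value at year 4: €6,690.00 / 0.127 = 52677.16535
PV of perpetuity: 52677.16535 / (1+0.127)^4 = 32653.27400
Total PV = 39209.71251 + 32653.27400 = 71862.98651

€71862.99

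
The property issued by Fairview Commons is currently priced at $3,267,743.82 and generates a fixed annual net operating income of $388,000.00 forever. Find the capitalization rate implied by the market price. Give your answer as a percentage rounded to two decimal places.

11.87%

P = C/r ⇒ r = C/P = $388,000.00/$3,267,743.82 = 0.118736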